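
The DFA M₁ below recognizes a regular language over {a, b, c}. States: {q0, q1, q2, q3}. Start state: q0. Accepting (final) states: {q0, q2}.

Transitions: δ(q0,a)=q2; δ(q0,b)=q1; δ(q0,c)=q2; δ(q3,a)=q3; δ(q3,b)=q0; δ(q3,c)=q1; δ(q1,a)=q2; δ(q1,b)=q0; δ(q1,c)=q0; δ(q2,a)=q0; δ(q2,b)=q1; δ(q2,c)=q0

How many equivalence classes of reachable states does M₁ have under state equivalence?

States {q3} cannot be reached from the start state, so discard them.
Initial partition by acceptance: {q0,q2} | {q1}.
Stable partition: {q0,q2} | {q1} — 2 equivalence classes.

2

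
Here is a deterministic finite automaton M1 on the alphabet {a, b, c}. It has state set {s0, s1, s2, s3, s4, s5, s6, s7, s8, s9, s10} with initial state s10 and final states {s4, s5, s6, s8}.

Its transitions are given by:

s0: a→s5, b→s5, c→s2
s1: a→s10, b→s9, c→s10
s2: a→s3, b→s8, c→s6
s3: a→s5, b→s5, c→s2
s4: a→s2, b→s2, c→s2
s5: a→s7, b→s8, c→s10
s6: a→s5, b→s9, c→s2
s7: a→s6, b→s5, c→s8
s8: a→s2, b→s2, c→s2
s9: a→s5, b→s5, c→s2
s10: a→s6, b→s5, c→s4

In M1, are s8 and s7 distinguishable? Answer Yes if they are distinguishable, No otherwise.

First remove the unreachable states {s0,s1}; 9 states remain.
P0 = {s4,s5,s6,s8} | {s2,s3,s7,s9,s10}.
Refine {s4,s5,s6,s8} on symbol a: members go to different blocks, giving {s4,s5,s8} and {s6}.
On input b, block {s4,s5,s8} splits into {s4,s8} and {s5}.
Refine {s2,s3,s7,s9,s10} on symbol a: members go to different blocks, giving {s3,s9} and {s7,s10} and {s2}.
The partition is now stable with 6 blocks: {s4,s8} | {s3,s9} | {s6} | {s5} | {s7,s10} | {s2}.
s8 and s7 end up in different blocks, so they are distinguishable. For instance, the string 'ε' is accepted from only s8.

Yes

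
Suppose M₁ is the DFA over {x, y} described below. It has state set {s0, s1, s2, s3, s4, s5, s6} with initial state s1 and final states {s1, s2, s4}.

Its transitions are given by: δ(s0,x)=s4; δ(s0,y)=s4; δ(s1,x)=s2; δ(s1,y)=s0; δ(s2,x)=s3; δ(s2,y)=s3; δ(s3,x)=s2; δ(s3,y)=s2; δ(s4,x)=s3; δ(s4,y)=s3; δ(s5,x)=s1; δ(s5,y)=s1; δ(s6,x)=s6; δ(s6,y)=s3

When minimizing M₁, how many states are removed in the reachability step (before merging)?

Starting at s1 and following transitions, the reachable set is {s0, s1, s2, s3, s4}. That leaves s5, s6 unreachable — 2 in total.

2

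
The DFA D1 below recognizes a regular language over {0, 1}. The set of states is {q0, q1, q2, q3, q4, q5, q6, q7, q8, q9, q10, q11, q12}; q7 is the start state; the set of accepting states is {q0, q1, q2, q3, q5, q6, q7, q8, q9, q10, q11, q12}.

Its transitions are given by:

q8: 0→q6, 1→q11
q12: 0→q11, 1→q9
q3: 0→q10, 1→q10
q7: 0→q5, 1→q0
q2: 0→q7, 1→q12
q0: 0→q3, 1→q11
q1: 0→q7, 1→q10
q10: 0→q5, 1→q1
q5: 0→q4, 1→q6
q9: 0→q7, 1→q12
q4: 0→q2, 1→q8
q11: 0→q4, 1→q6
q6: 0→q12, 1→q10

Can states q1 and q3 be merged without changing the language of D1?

Start with accepting vs non-accepting: {q0,q1,q2,q3,q5,q6,q7,q8,q9,q10,q11,q12} | {q4}.
On input 0, block {q0,q1,q2,q3,q5,q6,q7,q8,q9,q10,q11,q12} splits into {q0,q1,q2,q3,q6,q7,q8,q9,q10,q12} and {q5,q11}.
On input 0, block {q0,q1,q2,q3,q6,q7,q8,q9,q10,q12} splits into {q0,q1,q2,q3,q6,q8,q9} and {q7,q10,q12}.
On input 0, block {q0,q1,q2,q3,q6,q8,q9} splits into {q1,q2,q3,q6,q9} and {q0,q8}.
Split {q7,q10,q12} by δ(·,1) → {q10,q12} and {q7}.
On input 0, block {q1,q2,q3,q6,q9} splits into {q1,q2,q9} and {q3,q6}.
No further refinement is possible. Final partition (7 blocks): {q1,q2,q9} | {q4} | {q5,q11} | {q10,q12} | {q0,q8} | {q7} | {q3,q6}.
q1 and q3 end up in different blocks, so they are distinguishable. For instance, the string '0110' is accepted from only q3.

No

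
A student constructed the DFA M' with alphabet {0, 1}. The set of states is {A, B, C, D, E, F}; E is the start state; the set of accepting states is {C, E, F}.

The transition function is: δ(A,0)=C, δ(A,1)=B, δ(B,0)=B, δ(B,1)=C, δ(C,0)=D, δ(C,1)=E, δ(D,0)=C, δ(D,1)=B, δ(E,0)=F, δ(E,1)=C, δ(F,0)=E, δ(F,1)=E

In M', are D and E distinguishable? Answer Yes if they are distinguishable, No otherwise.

Reachable states from the start: {B,C,D,E,F}. Unreachable: {A} — drop them.
Initial partition by acceptance: {C,E,F} | {B,D}.
On input 0, block {C,E,F} splits into {E,F} and {C}.
Split {E,F} by δ(·,1) → {E} and {F}.
Split {B,D} by δ(·,0) → {B} and {D}.
Stable partition: {E} | {B} | {C} | {F} | {D} — 5 equivalence classes.
D and E end up in different blocks, so they are distinguishable. For instance, the string 'ε' is accepted from only E.

Yes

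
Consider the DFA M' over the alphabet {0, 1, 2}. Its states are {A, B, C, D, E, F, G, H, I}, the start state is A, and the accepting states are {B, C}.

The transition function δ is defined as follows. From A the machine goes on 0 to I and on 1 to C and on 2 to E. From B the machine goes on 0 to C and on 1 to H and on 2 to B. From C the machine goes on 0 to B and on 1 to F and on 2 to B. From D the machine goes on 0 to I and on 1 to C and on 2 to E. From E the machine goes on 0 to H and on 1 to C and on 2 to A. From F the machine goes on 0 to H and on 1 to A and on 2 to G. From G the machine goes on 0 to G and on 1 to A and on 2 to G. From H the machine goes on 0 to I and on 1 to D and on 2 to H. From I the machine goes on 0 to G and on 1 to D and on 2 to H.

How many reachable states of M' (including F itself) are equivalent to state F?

All states are reachable from the start state.
P0 = {B,C} | {A,D,E,F,G,H,I}.
Split {A,D,E,F,G,H,I} by δ(·,1) → {F,G,H,I} and {A,D,E}.
No further refinement is possible. Final partition (3 blocks): {B,C} | {F,G,H,I} | {A,D,E}.
State F belongs to the block {F,G,H,I}, which has 4 states.

4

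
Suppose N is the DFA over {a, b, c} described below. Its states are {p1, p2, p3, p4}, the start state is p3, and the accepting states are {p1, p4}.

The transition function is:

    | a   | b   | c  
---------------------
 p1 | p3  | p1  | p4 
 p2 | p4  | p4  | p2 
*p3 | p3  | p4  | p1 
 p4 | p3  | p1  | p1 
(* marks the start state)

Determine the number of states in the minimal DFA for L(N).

2

Reachable states from the start: {p1,p3,p4}. Unreachable: {p2} — drop them.
P0 = {p1,p4} | {p3}.
The partition is now stable with 2 blocks: {p1,p4} | {p3}.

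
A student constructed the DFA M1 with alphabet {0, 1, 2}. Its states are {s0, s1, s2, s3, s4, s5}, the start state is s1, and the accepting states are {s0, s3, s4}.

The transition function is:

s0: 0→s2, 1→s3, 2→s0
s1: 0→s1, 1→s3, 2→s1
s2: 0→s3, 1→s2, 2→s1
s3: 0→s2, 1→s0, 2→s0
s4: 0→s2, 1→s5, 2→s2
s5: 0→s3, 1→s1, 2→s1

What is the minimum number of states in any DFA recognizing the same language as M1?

Reachable states from the start: {s0,s1,s2,s3}. Unreachable: {s4,s5} — drop them.
Start with accepting vs non-accepting: {s0,s3} | {s1,s2}.
Refine {s1,s2} on symbol 0: members go to different blocks, giving {s1} and {s2}.
No further refinement is possible. Final partition (3 blocks): {s0,s3} | {s1} | {s2}.

3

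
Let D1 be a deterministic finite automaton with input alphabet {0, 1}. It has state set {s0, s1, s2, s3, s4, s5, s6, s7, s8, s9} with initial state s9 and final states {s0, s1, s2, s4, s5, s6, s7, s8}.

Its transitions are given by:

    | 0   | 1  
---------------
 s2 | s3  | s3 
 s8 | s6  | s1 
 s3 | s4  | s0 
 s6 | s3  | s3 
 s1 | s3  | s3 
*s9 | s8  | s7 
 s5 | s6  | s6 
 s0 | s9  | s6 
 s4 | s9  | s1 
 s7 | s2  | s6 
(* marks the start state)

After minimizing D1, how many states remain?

Reachable states from the start: {s0,s1,s2,s3,s4,s6,s7,s8,s9}. Unreachable: {s5} — drop them.
Start with accepting vs non-accepting: {s0,s1,s2,s4,s6,s7,s8} | {s3,s9}.
On input 0, block {s0,s1,s2,s4,s6,s7,s8} splits into {s0,s1,s2,s4,s6} and {s7,s8}.
On input 1, block {s0,s1,s2,s4,s6} splits into {s1,s2,s6} and {s0,s4}.
On input 0, block {s3,s9} splits into {s3} and {s9}.
Stable partition: {s1,s2,s6} | {s3} | {s7,s8} | {s0,s4} | {s9} — 5 equivalence classes.

5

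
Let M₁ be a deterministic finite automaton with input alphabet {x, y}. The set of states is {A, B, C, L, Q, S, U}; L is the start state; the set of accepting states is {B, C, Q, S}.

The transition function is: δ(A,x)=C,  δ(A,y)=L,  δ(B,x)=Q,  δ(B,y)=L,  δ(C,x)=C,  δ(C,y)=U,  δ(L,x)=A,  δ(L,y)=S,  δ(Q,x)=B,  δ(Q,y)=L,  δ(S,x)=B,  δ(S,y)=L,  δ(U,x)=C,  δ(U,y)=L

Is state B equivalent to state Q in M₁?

Yes

P0 = {B,C,Q,S} | {A,L,U}.
On input x, block {A,L,U} splits into {A,U} and {L}.
Split {B,C,Q,S} by δ(·,y) → {B,Q,S} and {C}.
No further refinement is possible. Final partition (4 blocks): {B,Q,S} | {A,U} | {L} | {C}.
B and Q lie in the same block of the stable partition, so they are equivalent — no string distinguishes them.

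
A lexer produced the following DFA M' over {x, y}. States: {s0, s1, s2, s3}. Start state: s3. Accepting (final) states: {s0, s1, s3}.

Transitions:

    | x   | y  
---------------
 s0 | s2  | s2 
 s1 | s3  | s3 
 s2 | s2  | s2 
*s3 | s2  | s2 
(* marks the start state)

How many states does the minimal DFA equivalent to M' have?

States {s0,s1} cannot be reached from the start state, so discard them.
Start with accepting vs non-accepting: {s3} | {s2}.
Stable partition: {s3} | {s2} — 2 equivalence classes.

2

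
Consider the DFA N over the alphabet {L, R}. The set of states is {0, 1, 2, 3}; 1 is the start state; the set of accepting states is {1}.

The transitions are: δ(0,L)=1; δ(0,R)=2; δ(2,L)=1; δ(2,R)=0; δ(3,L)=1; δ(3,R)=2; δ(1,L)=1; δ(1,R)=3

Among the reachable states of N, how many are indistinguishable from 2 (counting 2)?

3

All states are reachable from the start state.
P0 = {1} | {0,2,3}.
Stable partition: {1} | {0,2,3} — 2 equivalence classes.
The equivalence class containing 2 is {0,2,3}, of size 3.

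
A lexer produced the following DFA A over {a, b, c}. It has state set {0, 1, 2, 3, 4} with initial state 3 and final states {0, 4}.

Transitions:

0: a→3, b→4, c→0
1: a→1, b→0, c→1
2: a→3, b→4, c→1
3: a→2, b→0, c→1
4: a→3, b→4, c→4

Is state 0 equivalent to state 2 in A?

Every state is reachable, so we keep all 5.
Initial partition by acceptance: {0,4} | {1,2,3}.
No further refinement is possible. Final partition (2 blocks): {0,4} | {1,2,3}.
0 and 2 end up in different blocks, so they are distinguishable. For instance, the string 'ε' is accepted from only 0.

No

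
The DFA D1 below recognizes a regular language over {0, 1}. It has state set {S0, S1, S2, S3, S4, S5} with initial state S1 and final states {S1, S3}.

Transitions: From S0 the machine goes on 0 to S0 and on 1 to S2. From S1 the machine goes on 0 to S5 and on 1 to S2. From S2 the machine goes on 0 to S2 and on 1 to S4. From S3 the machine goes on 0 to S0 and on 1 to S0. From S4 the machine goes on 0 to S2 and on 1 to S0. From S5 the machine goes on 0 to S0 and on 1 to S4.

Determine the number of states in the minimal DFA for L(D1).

2

States {S3} cannot be reached from the start state, so discard them.
Initial partition by acceptance: {S1} | {S0,S2,S4,S5}.
The partition is now stable with 2 blocks: {S1} | {S0,S2,S4,S5}.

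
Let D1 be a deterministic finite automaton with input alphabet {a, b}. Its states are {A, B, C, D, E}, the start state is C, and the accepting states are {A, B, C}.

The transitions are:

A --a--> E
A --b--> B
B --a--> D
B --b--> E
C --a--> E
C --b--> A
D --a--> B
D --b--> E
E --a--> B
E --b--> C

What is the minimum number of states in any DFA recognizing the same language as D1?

Initial partition by acceptance: {A,B,C} | {D,E}.
Refine {A,B,C} on symbol b: members go to different blocks, giving {A,C} and {B}.
Split {A,C} by δ(·,b) → {A} and {C}.
Split {D,E} by δ(·,b) → {D} and {E}.
No further refinement is possible. Final partition (5 blocks): {A} | {D} | {B} | {C} | {E}.

5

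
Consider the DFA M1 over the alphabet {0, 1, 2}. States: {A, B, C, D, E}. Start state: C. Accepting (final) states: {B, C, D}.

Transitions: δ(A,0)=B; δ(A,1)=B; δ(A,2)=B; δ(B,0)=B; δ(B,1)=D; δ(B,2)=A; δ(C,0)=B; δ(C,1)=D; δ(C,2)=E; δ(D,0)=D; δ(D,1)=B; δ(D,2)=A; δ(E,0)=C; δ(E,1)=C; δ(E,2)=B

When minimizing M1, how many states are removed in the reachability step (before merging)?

Exploring from C, all states are eventually visited, so none are unreachable.

0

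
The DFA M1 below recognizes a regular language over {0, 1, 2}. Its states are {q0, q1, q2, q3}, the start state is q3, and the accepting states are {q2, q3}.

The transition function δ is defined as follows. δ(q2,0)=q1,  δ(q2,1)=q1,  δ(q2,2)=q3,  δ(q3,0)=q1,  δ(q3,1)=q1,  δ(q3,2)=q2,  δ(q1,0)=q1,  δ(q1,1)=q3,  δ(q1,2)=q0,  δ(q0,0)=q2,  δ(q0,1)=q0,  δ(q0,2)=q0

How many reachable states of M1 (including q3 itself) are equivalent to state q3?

2

Every state is reachable, so we keep all 4.
Initial partition by acceptance: {q2,q3} | {q0,q1}.
Split {q0,q1} by δ(·,0) → {q0} and {q1}.
The partition is now stable with 3 blocks: {q2,q3} | {q0} | {q1}.
State q3 belongs to the block {q2,q3}, which has 2 states.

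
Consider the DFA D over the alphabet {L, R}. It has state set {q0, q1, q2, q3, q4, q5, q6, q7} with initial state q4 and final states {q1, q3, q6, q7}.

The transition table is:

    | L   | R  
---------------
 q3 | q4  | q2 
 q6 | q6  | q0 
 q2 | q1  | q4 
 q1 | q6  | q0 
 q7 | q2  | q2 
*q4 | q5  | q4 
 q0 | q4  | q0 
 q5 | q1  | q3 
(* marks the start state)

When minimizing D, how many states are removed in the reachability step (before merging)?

1

BFS from q4 reaches {q0, q1, q2, q3, q4, q5, q6}; the 1 state(s) q7 are never visited.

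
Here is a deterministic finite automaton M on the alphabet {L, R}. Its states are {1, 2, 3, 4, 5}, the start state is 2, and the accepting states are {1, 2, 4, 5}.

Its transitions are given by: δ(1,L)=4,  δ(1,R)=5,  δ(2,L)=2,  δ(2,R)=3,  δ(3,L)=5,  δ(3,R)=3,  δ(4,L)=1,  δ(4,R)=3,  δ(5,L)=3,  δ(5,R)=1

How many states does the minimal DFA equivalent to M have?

Start with accepting vs non-accepting: {1,2,4,5} | {3}.
Refine {1,2,4,5} on symbol L: members go to different blocks, giving {1,2,4} and {5}.
Refine {1,2,4} on symbol R: members go to different blocks, giving {2,4} and {1}.
On input L, block {2,4} splits into {2} and {4}.
Stable partition: {2} | {3} | {5} | {1} | {4} — 5 equivalence classes.

5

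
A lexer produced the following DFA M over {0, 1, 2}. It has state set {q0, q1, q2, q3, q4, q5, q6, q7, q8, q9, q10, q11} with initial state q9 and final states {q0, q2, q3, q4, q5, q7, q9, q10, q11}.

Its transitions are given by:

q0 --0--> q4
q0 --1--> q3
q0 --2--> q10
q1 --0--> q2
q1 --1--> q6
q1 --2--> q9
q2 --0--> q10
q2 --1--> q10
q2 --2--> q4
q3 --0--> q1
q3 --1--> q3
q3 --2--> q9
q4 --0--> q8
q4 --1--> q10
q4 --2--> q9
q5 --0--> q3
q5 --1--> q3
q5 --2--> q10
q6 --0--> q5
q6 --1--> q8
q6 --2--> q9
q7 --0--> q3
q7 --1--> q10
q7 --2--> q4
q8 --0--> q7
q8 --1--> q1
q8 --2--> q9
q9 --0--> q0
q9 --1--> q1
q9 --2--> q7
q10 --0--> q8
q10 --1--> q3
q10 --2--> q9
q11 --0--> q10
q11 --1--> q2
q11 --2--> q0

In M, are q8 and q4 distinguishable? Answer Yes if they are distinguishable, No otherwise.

States {q11} cannot be reached from the start state, so discard them.
P0 = {q0,q2,q3,q4,q5,q7,q9,q10} | {q1,q6,q8}.
On input 0, block {q0,q2,q3,q4,q5,q7,q9,q10} splits into {q0,q2,q5,q7,q9} and {q3,q4,q10}.
Refine {q0,q2,q5,q7,q9} on symbol 0: members go to different blocks, giving {q0,q2,q5,q7} and {q9}.
The partition is now stable with 4 blocks: {q0,q2,q5,q7} | {q1,q6,q8} | {q3,q4,q10} | {q9}.
q8 and q4 end up in different blocks, so they are distinguishable. For instance, the string 'ε' is accepted from only q4.

Yes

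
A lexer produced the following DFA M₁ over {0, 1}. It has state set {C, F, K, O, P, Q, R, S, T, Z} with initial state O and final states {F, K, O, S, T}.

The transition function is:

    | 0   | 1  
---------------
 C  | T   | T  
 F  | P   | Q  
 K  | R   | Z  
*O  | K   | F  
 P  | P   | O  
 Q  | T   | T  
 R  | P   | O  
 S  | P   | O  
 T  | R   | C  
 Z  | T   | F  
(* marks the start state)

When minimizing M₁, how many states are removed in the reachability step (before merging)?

BFS from O reaches {C, F, K, O, P, Q, R, T, Z}; the 1 state(s) S are never visited.

1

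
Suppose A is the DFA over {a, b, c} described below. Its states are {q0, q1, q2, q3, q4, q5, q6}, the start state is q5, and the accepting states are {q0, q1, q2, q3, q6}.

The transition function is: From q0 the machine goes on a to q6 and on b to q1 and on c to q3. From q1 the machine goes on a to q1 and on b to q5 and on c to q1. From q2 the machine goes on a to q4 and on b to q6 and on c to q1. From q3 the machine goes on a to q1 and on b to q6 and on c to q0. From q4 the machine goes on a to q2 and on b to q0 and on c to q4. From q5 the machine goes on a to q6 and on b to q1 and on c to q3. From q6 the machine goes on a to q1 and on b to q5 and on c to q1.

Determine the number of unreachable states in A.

2

BFS from q5 reaches {q0, q1, q3, q5, q6}; the 2 state(s) q2, q4 are never visited.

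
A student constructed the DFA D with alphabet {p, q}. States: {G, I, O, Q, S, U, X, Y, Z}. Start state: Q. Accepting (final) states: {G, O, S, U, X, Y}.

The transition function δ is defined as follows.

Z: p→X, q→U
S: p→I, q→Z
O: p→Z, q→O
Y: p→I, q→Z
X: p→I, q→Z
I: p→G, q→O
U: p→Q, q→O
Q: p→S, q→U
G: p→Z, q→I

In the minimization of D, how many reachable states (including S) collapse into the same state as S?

3

First remove the unreachable states {Y}; 8 states remain.
P0 = {G,O,S,U,X} | {I,Q,Z}.
On input q, block {G,O,S,U,X} splits into {G,S,X} and {O,U}.
The partition is now stable with 3 blocks: {G,S,X} | {I,Q,Z} | {O,U}.
The equivalence class containing S is {G,S,X}, of size 3.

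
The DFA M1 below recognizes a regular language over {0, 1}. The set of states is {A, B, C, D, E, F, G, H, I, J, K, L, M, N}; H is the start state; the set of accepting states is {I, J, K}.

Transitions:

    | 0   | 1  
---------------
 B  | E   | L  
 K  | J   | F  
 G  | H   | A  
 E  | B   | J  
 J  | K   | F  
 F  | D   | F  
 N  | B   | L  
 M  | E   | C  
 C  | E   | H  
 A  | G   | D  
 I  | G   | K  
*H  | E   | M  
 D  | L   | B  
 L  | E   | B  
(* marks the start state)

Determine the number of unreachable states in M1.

4

BFS from H reaches {B, C, D, E, F, H, J, K, L, M}; the 4 state(s) A, G, I, N are never visited.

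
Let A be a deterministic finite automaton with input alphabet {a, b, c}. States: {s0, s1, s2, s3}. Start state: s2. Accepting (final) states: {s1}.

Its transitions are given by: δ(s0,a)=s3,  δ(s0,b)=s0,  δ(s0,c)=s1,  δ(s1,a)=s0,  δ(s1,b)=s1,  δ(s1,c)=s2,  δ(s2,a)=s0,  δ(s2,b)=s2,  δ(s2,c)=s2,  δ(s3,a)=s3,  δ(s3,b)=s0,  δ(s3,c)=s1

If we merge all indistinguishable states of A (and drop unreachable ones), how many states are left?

Start with accepting vs non-accepting: {s1} | {s0,s2,s3}.
Refine {s0,s2,s3} on symbol c: members go to different blocks, giving {s0,s3} and {s2}.
Stable partition: {s1} | {s0,s3} | {s2} — 3 equivalence classes.

3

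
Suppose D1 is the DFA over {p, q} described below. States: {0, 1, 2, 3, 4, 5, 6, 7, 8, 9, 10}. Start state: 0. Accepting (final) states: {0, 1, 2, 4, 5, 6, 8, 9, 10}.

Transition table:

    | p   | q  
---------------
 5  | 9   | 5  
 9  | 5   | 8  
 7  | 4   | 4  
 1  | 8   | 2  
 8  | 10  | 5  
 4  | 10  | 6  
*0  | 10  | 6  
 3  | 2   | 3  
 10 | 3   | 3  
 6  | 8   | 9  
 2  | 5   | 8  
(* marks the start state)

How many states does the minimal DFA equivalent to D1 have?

7

Reachable states from the start: {0,2,3,5,6,8,9,10}. Unreachable: {1,4,7} — drop them.
Start with accepting vs non-accepting: {0,2,5,6,8,9,10} | {3}.
Refine {0,2,5,6,8,9,10} on symbol p: members go to different blocks, giving {0,2,5,6,8,9} and {10}.
On input p, block {0,2,5,6,8,9} splits into {2,5,6,9} and {0,8}.
Refine {2,5,6,9} on symbol p: members go to different blocks, giving {2,5,9} and {6}.
On input q, block {2,5,9} splits into {2,9} and {5}.
On input q, block {0,8} splits into {0} and {8}.
The partition is now stable with 7 blocks: {2,9} | {3} | {10} | {0} | {6} | {5} | {8}.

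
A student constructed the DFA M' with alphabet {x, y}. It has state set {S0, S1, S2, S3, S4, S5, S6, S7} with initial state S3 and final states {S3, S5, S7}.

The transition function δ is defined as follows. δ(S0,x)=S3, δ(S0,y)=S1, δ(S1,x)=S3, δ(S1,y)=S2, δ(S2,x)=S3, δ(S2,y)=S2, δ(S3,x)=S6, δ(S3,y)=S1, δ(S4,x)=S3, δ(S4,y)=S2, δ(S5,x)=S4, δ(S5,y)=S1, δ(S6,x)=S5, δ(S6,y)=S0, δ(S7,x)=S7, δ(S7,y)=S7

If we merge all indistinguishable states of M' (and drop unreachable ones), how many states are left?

Reachable states from the start: {S0,S1,S2,S3,S4,S5,S6}. Unreachable: {S7} — drop them.
Initial partition by acceptance: {S3,S5} | {S0,S1,S2,S4,S6}.
The partition is now stable with 2 blocks: {S3,S5} | {S0,S1,S2,S4,S6}.

2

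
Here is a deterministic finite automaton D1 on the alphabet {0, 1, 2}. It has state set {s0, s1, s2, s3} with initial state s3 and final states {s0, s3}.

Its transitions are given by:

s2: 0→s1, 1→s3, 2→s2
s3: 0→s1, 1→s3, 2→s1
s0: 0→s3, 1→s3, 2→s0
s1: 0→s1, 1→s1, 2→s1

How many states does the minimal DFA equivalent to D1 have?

States {s0,s2} cannot be reached from the start state, so discard them.
Start with accepting vs non-accepting: {s3} | {s1}.
No further refinement is possible. Final partition (2 blocks): {s3} | {s1}.

2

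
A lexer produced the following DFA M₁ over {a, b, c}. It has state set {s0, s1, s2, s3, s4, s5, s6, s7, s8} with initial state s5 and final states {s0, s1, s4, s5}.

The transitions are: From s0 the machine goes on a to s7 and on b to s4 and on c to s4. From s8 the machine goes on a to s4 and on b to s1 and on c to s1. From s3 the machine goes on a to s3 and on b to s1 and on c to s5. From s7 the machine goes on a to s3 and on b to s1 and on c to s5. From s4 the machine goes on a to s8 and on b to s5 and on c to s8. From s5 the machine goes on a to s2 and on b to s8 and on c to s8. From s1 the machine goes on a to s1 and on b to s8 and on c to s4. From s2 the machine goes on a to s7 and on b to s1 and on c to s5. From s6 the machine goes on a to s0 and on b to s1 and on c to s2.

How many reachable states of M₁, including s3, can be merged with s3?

Reachable states from the start: {s1,s2,s3,s4,s5,s7,s8}. Unreachable: {s0,s6} — drop them.
P0 = {s1,s4,s5} | {s2,s3,s7,s8}.
On input a, block {s1,s4,s5} splits into {s4,s5} and {s1}.
Split {s4,s5} by δ(·,b) → {s4} and {s5}.
Refine {s2,s3,s7,s8} on symbol a: members go to different blocks, giving {s2,s3,s7} and {s8}.
No further refinement is possible. Final partition (5 blocks): {s4} | {s2,s3,s7} | {s1} | {s5} | {s8}.
State s3 belongs to the block {s2,s3,s7}, which has 3 states.

3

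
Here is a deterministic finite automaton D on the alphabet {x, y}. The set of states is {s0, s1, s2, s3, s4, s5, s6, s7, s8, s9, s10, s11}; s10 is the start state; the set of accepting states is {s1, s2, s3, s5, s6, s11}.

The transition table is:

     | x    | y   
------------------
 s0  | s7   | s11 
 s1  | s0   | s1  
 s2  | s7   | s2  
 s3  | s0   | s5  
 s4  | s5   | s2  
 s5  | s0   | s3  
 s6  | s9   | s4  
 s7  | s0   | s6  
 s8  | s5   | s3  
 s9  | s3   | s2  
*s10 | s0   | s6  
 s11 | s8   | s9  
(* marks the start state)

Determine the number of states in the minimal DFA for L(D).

4

First remove the unreachable states {s1}; 11 states remain.
P0 = {s2,s3,s5,s6,s11} | {s0,s4,s7,s8,s9,s10}.
Refine {s2,s3,s5,s6,s11} on symbol y: members go to different blocks, giving {s2,s3,s5} and {s6,s11}.
On input x, block {s0,s4,s7,s8,s9,s10} splits into {s0,s7,s10} and {s4,s8,s9}.
The partition is now stable with 4 blocks: {s2,s3,s5} | {s0,s7,s10} | {s6,s11} | {s4,s8,s9}.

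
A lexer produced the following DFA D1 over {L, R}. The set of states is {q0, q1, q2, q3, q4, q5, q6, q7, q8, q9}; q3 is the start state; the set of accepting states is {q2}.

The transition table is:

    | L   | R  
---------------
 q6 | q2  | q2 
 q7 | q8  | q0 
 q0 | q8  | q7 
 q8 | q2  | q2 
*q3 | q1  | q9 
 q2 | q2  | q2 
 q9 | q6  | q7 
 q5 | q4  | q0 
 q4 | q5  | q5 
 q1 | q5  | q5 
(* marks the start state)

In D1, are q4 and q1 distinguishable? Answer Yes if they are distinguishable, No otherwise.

Start with accepting vs non-accepting: {q2} | {q0,q1,q3,q4,q5,q6,q7,q8,q9}.
Refine {q0,q1,q3,q4,q5,q6,q7,q8,q9} on symbol L: members go to different blocks, giving {q0,q1,q3,q4,q5,q7,q9} and {q6,q8}.
Refine {q0,q1,q3,q4,q5,q7,q9} on symbol L: members go to different blocks, giving {q1,q3,q4,q5} and {q0,q7,q9}.
Split {q1,q3,q4,q5} by δ(·,R) → {q1,q4} and {q3,q5}.
The partition is now stable with 5 blocks: {q2} | {q1,q4} | {q6,q8} | {q0,q7,q9} | {q3,q5}.
q4 and q1 lie in the same block of the stable partition, so they are equivalent — no string distinguishes them.

No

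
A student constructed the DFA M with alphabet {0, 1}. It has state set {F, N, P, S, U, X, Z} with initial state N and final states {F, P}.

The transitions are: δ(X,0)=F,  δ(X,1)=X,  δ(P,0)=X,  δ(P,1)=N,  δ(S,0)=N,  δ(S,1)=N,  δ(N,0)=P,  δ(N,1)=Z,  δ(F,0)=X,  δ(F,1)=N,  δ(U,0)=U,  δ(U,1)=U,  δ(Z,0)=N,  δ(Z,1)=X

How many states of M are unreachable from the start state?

BFS from N reaches {F, N, P, X, Z}; the 2 state(s) S, U are never visited.

2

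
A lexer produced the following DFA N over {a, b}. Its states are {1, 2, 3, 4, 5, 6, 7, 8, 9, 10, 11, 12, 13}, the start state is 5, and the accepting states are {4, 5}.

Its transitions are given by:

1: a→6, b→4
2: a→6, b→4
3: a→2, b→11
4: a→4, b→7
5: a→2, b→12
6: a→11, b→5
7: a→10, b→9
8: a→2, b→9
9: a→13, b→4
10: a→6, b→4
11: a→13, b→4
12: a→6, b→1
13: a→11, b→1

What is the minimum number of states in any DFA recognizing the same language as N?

States {3,8} cannot be reached from the start state, so discard them.
Start with accepting vs non-accepting: {4,5} | {1,2,6,7,9,10,11,12,13}.
On input a, block {4,5} splits into {4} and {5}.
Split {1,2,6,7,9,10,11,12,13} by δ(·,b) → {1,2,9,10,11} and {7,12,13} and {6}.
Refine {1,2,9,10,11} on symbol a: members go to different blocks, giving {1,2,10} and {9,11}.
Refine {7,12,13} on symbol a: members go to different blocks, giving {7} and {12} and {13}.
No further refinement is possible. Final partition (8 blocks): {4} | {1,2,10} | {5} | {7} | {6} | {9,11} | {12} | {13}.

8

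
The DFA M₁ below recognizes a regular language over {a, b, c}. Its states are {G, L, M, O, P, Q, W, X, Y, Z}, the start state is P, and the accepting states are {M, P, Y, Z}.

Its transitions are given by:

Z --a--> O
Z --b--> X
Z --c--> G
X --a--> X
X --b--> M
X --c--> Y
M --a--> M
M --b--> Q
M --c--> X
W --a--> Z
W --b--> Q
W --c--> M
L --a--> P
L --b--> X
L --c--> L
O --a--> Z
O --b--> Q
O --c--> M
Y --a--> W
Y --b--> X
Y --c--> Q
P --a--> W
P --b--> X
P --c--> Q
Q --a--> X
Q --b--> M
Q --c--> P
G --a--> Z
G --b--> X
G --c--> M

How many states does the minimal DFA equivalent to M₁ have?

First remove the unreachable states {L}; 9 states remain.
Start with accepting vs non-accepting: {M,P,Y,Z} | {G,O,Q,W,X}.
Split {M,P,Y,Z} by δ(·,a) → {P,Y,Z} and {M}.
Refine {G,O,Q,W,X} on symbol a: members go to different blocks, giving {G,O,W} and {Q,X}.
Split {P,Y,Z} by δ(·,c) → {P,Y} and {Z}.
The partition is now stable with 5 blocks: {P,Y} | {G,O,W} | {M} | {Q,X} | {Z}.

5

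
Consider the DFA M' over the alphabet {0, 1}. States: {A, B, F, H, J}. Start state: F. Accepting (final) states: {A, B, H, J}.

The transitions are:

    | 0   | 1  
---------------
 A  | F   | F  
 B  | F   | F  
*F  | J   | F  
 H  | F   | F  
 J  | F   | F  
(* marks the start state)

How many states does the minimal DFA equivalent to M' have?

2

First remove the unreachable states {A,B,H}; 2 states remain.
Initial partition by acceptance: {J} | {F}.
Stable partition: {J} | {F} — 2 equivalence classes.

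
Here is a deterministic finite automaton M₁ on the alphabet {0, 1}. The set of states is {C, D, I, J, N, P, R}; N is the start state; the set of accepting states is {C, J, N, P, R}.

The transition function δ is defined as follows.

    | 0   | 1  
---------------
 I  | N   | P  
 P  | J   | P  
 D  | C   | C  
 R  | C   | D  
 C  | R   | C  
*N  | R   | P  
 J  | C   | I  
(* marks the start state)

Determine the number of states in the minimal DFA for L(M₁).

Every state is reachable, so we keep all 7.
Start with accepting vs non-accepting: {C,J,N,P,R} | {D,I}.
On input 1, block {C,J,N,P,R} splits into {C,N,P} and {J,R}.
Stable partition: {C,N,P} | {D,I} | {J,R} — 3 equivalence classes.

3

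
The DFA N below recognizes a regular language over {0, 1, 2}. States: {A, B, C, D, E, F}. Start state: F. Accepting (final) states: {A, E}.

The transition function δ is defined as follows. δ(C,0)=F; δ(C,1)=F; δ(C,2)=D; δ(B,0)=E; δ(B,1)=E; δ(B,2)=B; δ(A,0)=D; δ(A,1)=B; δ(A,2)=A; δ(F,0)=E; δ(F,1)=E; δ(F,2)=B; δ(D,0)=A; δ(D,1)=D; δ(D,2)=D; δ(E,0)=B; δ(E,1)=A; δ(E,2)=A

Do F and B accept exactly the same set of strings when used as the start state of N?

First remove the unreachable states {C}; 5 states remain.
Start with accepting vs non-accepting: {A,E} | {B,D,F}.
Split {A,E} by δ(·,1) → {A} and {E}.
On input 0, block {B,D,F} splits into {B,F} and {D}.
No further refinement is possible. Final partition (4 blocks): {A} | {B,F} | {E} | {D}.
F and B lie in the same block of the stable partition, so they are equivalent — no string distinguishes them.

Yes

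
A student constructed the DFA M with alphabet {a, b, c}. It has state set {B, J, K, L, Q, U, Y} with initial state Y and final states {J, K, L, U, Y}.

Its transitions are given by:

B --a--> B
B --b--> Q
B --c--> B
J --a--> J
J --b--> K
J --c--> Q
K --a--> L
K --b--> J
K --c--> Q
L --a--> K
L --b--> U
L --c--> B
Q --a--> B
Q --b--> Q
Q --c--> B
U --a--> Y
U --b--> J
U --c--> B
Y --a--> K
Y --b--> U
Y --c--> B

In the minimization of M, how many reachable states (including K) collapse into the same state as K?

Every state is reachable, so we keep all 7.
P0 = {J,K,L,U,Y} | {B,Q}.
The partition is now stable with 2 blocks: {J,K,L,U,Y} | {B,Q}.
The equivalence class containing K is {J,K,L,U,Y}, of size 5.

5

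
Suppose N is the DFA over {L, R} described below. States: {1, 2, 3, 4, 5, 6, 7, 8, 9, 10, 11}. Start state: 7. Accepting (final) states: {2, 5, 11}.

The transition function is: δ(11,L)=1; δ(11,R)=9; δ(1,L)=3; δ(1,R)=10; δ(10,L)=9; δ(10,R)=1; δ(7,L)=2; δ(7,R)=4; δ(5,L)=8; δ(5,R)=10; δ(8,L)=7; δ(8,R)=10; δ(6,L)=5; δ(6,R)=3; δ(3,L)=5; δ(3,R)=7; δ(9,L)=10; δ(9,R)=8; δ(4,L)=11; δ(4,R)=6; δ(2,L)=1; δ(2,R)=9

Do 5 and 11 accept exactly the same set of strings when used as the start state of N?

All states are reachable from the start state.
Start with accepting vs non-accepting: {2,5,11} | {1,3,4,6,7,8,9,10}.
Split {1,3,4,6,7,8,9,10} by δ(·,L) → {1,8,9,10} and {3,4,6,7}.
Split {1,8,9,10} by δ(·,L) → {1,8} and {9,10}.
The partition is now stable with 4 blocks: {2,5,11} | {1,8} | {3,4,6,7} | {9,10}.
5 and 11 lie in the same block of the stable partition, so they are equivalent — no string distinguishes them.

Yes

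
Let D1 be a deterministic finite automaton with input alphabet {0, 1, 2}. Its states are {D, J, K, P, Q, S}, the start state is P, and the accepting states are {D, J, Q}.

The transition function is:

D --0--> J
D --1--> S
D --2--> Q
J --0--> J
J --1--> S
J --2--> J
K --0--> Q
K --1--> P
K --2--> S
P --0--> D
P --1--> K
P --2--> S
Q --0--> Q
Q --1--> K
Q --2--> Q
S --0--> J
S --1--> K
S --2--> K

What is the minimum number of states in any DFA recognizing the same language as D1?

Every state is reachable, so we keep all 6.
P0 = {D,J,Q} | {K,P,S}.
Stable partition: {D,J,Q} | {K,P,S} — 2 equivalence classes.

2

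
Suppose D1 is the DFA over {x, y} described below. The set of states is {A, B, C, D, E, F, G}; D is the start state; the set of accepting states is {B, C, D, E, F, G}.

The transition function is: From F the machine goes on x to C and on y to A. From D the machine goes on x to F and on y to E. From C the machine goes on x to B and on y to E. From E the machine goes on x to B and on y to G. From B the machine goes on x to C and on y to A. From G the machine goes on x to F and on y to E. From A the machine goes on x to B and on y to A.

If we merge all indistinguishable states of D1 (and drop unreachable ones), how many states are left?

All states are reachable from the start state.
Start with accepting vs non-accepting: {B,C,D,E,F,G} | {A}.
On input y, block {B,C,D,E,F,G} splits into {C,D,E,G} and {B,F}.
Stable partition: {C,D,E,G} | {A} | {B,F} — 3 equivalence classes.

3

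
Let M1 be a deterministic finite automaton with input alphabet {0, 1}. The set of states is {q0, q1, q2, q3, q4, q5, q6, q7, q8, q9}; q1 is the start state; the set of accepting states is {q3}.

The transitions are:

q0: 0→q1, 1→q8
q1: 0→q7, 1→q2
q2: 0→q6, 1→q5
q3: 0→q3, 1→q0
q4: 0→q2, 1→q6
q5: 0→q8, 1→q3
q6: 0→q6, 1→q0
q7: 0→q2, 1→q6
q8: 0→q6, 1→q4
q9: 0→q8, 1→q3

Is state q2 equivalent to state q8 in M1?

Reachable states from the start: {q0,q1,q2,q3,q4,q5,q6,q7,q8}. Unreachable: {q9} — drop them.
Start with accepting vs non-accepting: {q3} | {q0,q1,q2,q4,q5,q6,q7,q8}.
Split {q0,q1,q2,q4,q5,q6,q7,q8} by δ(·,1) → {q0,q1,q2,q4,q6,q7,q8} and {q5}.
Split {q0,q1,q2,q4,q6,q7,q8} by δ(·,1) → {q0,q1,q4,q6,q7,q8} and {q2}.
Refine {q0,q1,q4,q6,q7,q8} on symbol 0: members go to different blocks, giving {q0,q1,q6,q8} and {q4,q7}.
On input 0, block {q0,q1,q6,q8} splits into {q0,q6,q8} and {q1}.
Split {q0,q6,q8} by δ(·,0) → {q6,q8} and {q0}.
Split {q6,q8} by δ(·,1) → {q6} and {q8}.
The partition is now stable with 8 blocks: {q3} | {q6} | {q5} | {q2} | {q4,q7} | {q1} | {q0} | {q8}.
q2 and q8 end up in different blocks, so they are distinguishable. For instance, the string '11' is accepted from only q2.

No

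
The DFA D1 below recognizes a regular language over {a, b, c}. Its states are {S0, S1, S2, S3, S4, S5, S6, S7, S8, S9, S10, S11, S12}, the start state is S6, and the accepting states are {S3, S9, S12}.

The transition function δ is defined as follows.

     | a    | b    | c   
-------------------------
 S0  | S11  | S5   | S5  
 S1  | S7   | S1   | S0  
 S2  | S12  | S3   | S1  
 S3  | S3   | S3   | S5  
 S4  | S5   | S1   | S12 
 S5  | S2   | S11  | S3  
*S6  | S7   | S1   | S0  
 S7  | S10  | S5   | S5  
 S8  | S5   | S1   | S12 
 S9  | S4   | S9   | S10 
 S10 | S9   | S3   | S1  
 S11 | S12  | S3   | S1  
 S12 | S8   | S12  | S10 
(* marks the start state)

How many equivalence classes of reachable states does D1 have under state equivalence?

All states are reachable from the start state.
Initial partition by acceptance: {S3,S9,S12} | {S0,S1,S2,S4,S5,S6,S7,S8,S10,S11}.
On input a, block {S3,S9,S12} splits into {S9,S12} and {S3}.
Refine {S0,S1,S2,S4,S5,S6,S7,S8,S10,S11} on symbol a: members go to different blocks, giving {S0,S1,S4,S5,S6,S7,S8} and {S2,S10,S11}.
Split {S0,S1,S4,S5,S6,S7,S8} by δ(·,a) → {S1,S4,S6,S8} and {S0,S5,S7}.
Split {S1,S4,S6,S8} by δ(·,c) → {S1,S6} and {S4,S8}.
Split {S0,S5,S7} by δ(·,b) → {S0,S7} and {S5}.
Stable partition: {S9,S12} | {S1,S6} | {S3} | {S2,S10,S11} | {S0,S7} | {S4,S8} | {S5} — 7 equivalence classes.

7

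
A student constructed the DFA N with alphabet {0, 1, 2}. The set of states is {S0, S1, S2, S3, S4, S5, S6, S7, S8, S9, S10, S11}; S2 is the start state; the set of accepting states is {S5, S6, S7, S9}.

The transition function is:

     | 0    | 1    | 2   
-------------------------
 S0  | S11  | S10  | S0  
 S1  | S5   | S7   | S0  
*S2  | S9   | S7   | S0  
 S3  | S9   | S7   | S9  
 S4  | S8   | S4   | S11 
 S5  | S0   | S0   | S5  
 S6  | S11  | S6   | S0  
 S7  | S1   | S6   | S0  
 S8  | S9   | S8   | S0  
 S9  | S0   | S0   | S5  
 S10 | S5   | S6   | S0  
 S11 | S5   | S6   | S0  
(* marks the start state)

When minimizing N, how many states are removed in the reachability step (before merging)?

3

No path from S2 leads to S3, S4, S8; the other 9 states are all reachable.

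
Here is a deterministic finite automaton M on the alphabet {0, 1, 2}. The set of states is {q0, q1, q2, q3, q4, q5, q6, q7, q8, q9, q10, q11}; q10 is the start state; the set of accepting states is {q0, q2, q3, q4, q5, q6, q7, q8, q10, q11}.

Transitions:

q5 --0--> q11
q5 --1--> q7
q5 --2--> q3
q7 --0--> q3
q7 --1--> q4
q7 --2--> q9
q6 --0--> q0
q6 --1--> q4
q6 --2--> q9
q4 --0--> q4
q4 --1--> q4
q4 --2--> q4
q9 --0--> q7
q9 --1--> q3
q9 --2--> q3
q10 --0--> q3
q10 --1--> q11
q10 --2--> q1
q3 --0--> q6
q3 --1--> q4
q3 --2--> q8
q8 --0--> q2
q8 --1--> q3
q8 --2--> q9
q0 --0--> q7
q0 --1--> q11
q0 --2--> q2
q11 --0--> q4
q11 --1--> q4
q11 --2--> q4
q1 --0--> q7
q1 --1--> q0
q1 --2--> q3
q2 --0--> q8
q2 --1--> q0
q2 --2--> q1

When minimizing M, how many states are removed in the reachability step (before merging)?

BFS from q10 reaches {q0, q1, q2, q3, q4, q6, q7, q8, q9, q10, q11}; the 1 state(s) q5 are never visited.

1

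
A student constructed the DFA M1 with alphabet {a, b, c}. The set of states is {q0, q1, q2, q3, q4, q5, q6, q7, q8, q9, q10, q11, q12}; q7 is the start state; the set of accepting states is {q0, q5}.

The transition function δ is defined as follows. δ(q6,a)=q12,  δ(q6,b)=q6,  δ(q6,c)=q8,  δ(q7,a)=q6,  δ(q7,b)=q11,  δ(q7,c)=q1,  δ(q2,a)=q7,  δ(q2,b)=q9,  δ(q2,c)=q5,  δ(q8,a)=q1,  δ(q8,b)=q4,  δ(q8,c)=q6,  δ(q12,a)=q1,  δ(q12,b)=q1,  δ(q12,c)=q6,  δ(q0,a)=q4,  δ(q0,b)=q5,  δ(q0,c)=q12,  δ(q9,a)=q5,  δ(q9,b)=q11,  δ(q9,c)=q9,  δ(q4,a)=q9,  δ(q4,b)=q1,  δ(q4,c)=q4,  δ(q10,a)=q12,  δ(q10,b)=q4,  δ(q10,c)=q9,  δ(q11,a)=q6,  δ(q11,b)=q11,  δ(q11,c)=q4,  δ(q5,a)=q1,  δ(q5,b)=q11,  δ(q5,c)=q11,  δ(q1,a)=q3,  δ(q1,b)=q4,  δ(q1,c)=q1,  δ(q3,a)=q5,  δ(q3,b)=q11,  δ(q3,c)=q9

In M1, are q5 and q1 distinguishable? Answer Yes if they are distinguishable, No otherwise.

Yes

Reachable states from the start: {q1,q3,q4,q5,q6,q7,q8,q9,q11,q12}. Unreachable: {q0,q2,q10} — drop them.
P0 = {q5} | {q1,q3,q4,q6,q7,q8,q9,q11,q12}.
On input a, block {q1,q3,q4,q6,q7,q8,q9,q11,q12} splits into {q1,q4,q6,q7,q8,q11,q12} and {q3,q9}.
Split {q1,q4,q6,q7,q8,q11,q12} by δ(·,a) → {q6,q7,q8,q11,q12} and {q1,q4}.
Refine {q6,q7,q8,q11,q12} on symbol a: members go to different blocks, giving {q6,q7,q11} and {q8,q12}.
Split {q6,q7,q11} by δ(·,a) → {q7,q11} and {q6}.
No further refinement is possible. Final partition (6 blocks): {q5} | {q7,q11} | {q3,q9} | {q1,q4} | {q8,q12} | {q6}.
q5 and q1 end up in different blocks, so they are distinguishable. For instance, the string 'ε' is accepted from only q5.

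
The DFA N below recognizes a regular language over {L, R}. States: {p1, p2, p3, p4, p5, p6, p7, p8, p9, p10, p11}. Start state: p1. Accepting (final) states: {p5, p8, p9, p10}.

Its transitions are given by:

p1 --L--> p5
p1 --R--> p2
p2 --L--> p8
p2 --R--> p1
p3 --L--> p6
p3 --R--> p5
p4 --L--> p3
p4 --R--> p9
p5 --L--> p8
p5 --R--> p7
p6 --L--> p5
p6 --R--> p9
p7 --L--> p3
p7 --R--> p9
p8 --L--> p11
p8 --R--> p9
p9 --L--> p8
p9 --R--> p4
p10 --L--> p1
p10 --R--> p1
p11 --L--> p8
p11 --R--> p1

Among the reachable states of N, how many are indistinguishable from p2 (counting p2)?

States {p10} cannot be reached from the start state, so discard them.
Start with accepting vs non-accepting: {p5,p8,p9} | {p1,p2,p3,p4,p6,p7,p11}.
Split {p5,p8,p9} by δ(·,L) → {p5,p9} and {p8}.
Refine {p1,p2,p3,p4,p6,p7,p11} on symbol L: members go to different blocks, giving {p3,p4,p7} and {p1,p6} and {p2,p11}.
Refine {p3,p4,p7} on symbol L: members go to different blocks, giving {p4,p7} and {p3}.
Refine {p1,p6} on symbol R: members go to different blocks, giving {p1} and {p6}.
The partition is now stable with 7 blocks: {p5,p9} | {p4,p7} | {p8} | {p1} | {p2,p11} | {p3} | {p6}.
State p2 belongs to the block {p2,p11}, which has 2 states.

2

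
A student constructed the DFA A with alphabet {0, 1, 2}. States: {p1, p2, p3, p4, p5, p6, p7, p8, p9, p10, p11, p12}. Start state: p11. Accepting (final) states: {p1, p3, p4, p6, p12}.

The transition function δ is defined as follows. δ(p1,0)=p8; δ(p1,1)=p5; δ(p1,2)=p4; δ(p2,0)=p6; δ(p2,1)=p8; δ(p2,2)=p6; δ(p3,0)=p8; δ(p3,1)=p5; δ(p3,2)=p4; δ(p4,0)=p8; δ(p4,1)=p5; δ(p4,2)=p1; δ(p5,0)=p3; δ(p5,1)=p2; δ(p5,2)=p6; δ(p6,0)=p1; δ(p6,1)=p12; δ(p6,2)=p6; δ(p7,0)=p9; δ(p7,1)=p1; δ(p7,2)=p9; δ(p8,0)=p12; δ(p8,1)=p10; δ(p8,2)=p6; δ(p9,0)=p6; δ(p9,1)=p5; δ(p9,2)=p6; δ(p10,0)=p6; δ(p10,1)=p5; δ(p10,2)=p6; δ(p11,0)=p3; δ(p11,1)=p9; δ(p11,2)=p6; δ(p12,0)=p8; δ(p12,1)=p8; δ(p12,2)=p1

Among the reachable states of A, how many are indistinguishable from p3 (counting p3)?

Reachable states from the start: {p1,p2,p3,p4,p5,p6,p8,p9,p10,p11,p12}. Unreachable: {p7} — drop them.
P0 = {p1,p3,p4,p6,p12} | {p2,p5,p8,p9,p10,p11}.
Split {p1,p3,p4,p6,p12} by δ(·,0) → {p1,p3,p4,p12} and {p6}.
Split {p2,p5,p8,p9,p10,p11} by δ(·,0) → {p2,p9,p10} and {p5,p8,p11}.
The partition is now stable with 4 blocks: {p1,p3,p4,p12} | {p2,p9,p10} | {p6} | {p5,p8,p11}.
The equivalence class containing p3 is {p1,p3,p4,p12}, of size 4.

4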